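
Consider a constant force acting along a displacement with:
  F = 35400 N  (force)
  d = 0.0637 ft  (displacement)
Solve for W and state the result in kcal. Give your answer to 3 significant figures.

0.164 kcal

Directly: W = F·d.
F = 35400 N; d = 0.0637 ft = 0.01942 m.
W = 687.3 J
687.3 J × (1 kcal / 4184 J) = 0.1643 kcal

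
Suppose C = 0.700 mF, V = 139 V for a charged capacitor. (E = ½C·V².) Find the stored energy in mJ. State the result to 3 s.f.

6760 mJ

Directly: E = ½CV².
C = 0.700 mF = 7.000×10^-4 F; V = 139 V.
E = 6.762 J
6.762 J × (1 mJ / 0.001000 J) = 6762 mJ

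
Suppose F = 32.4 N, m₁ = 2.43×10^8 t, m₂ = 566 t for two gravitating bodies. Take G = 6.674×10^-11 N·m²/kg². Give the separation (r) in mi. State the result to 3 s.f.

Solving F = G·m₁·m₂/r² for r: r = √(G·m₁m₂/F).
F = 32.4 N; m₁ = 2.43×10^8 t = 2.430×10^11 kg; m₂ = 566 t = 5.660×10^5 kg; G = 6.674×10^-11 N·m²/kg².
r = 532.3 m
532.3 m × (1 mi / 1609 m) = 0.3307 mi

0.331 mi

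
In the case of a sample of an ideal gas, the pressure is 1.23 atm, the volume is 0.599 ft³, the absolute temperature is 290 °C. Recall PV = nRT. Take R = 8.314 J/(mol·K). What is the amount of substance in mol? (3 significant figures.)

Rearranging PV = nRT for n: n = PV/(RT).
P = 1.23 atm = 1.246×10^5 Pa; V = 0.599 ft³ = 0.01696 m³; T = 290 °C = 563.1 K; R = 8.314 J/(mol·K).
n = 0.4515 mol

0.452 mol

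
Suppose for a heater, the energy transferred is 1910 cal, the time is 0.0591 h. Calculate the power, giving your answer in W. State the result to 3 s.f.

37.6 W

Directly: P = W/t.
W = 1910 cal = 7991 J; t = 0.0591 h = 212.8 s.
P = 37.56 W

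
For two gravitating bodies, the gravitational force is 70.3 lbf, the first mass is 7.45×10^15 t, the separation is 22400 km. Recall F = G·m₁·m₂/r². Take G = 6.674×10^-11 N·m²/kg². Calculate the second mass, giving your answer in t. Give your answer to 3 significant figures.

3.16×10^5 t

Rearranging: m₂ = F·r²/(G·m₁).
F = 70.3 lbf = 312.7 N; m₁ = 7.45×10^15 t = 7.450×10^18 kg; r = 22400 km = 2.240×10^7 m; G = 6.674×10^-11 N·m²/kg².
m₂ = 3.156×10^8 kg
3.156×10^8 kg × (1 t / 1000 kg) = 3.156×10^5 t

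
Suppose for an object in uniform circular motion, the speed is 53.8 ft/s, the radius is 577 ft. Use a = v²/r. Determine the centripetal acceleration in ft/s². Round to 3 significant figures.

5.02 ft/s²

a is given directly by: a = v²/r.
v = 53.8 ft/s = 16.40 m/s; r = 577 ft = 175.9 m.
a = 1.529 m/s²
1.529 m/s² × (1 ft/s² / 0.3048 m/s²) = 5.016 ft/s²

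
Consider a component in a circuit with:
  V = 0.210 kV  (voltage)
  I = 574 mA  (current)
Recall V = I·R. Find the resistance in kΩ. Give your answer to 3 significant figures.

0.366 kΩ

Solving V = I·R for R: R = V/I.
V = 0.210 kV = 210.0 V; I = 574 mA = 0.5740 A.
R = 365.9 Ω
365.9 Ω × (1 kΩ / 1000 Ω) = 0.3659 kΩ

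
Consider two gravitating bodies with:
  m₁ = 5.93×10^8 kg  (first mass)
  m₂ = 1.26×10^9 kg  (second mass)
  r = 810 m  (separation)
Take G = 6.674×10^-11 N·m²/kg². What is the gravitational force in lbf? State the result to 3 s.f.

F is given directly by: F = Gm₁m₂/r².
m₁ = 5.93×10^8 kg; m₂ = 1.26×10^9 kg; r = 810 m; G = 6.674×10^-11 N·m²/kg².
F = 76.00 N
76.00 N × (1 lbf / 4.448 N) = 17.09 lbf

17.1 lbf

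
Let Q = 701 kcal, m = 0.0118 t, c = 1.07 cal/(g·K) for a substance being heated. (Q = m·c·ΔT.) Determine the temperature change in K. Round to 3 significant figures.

Rearranging Q = m·c·ΔT for ΔT: ΔT = Q/(m·c).
Q = 701 kcal = 2.933×10^6 J; m = 0.0118 t = 11.80 kg; c = 1.07 cal/(g·K) = 4477 J/(kg·K).
ΔT = 55.52 K

55.5 K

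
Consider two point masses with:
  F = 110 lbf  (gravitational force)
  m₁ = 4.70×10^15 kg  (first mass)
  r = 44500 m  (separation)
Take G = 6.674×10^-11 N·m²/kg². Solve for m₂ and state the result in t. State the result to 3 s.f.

3090 t

Solving F = G·m₁·m₂/r² for m₂: m₂ = F·r²/(G·m₁).
F = 110 lbf = 489.3 N; m₁ = 4.70×10^15 kg; r = 44500 m; G = 6.674×10^-11 N·m²/kg².
m₂ = 3.089×10^6 kg
3.089×10^6 kg × (1 t / 1000 kg) = 3089 t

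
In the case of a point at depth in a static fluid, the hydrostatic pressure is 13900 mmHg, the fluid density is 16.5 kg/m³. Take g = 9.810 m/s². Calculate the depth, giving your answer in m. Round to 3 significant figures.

Rearranging: h = P/(ρ·g).
P = 13900 mmHg = 1.853×10^6 Pa; ρ = 16.5 kg/m³; g = 9.810 m/s².
h = 11449 m

11400 m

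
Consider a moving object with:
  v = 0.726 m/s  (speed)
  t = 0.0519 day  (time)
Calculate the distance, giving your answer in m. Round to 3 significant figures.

3260 m

Rearranging v = d/t for d: d = v·t.
v = 0.726 m/s; t = 0.0519 day = 4484 s.
d = 3256 m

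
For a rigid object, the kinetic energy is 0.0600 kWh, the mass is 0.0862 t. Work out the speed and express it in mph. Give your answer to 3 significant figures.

158 mph

Rearranging: v = √(2·KE/m).
KE = 0.0600 kWh = 2.160×10^5 J; m = 0.0862 t = 86.20 kg.
v = 70.79 m/s
70.79 m/s × (1 mph / 0.4470 m/s) = 158.4 mph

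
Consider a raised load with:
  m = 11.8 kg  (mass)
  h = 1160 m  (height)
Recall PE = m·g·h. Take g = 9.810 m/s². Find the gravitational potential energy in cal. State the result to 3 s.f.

32100 cal

Directly: PE = mgh.
m = 11.8 kg; h = 1160 m; g = 9.810 m/s².
PE = 1.343×10^5 J  (the unit combination reduces to kg·m²/s² = J)
1.343×10^5 J × (1 cal / 4.184 J) = 32094 cal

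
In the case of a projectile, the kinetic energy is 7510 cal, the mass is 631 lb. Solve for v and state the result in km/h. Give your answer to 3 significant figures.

53.3 km/h

Solving KE = ½mv² for v: v = √(2·KE/m).
KE = 7510 cal = 31422 J; m = 631 lb = 286.2 kg.
v = 14.82 m/s
14.82 m/s × (1 km/h / 0.2778 m/s) = 53.34 km/h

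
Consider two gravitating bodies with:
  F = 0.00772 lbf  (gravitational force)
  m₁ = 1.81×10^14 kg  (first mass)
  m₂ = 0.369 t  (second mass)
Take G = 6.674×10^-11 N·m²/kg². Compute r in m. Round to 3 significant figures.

11400 m

Rearranging F = G·m₁·m₂/r² for r: r = √(G·m₁m₂/F).
F = 0.00772 lbf = 0.03434 N; m₁ = 1.81×10^14 kg; m₂ = 0.369 t = 369.0 kg; G = 6.674×10^-11 N·m²/kg².
r = 11393 m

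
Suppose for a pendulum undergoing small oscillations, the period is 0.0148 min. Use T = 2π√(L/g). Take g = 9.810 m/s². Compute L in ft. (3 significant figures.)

Solving T = 2π√(L/g) for L: L = g·(T/2π)².
T = 0.0148 min = 0.8880 s; g = 9.810 m/s².
L = 0.1959 m
0.1959 m × (1 ft / 0.3048 m) = 0.6429 ft

0.643 ft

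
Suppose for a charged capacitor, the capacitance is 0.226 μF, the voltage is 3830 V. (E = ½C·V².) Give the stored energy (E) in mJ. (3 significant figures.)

Directly: E = ½CV².
C = 0.226 μF = 2.260×10^-7 F; V = 3830 V.
E = 1.658 J
1.658 J × (1 mJ / 0.001000 J) = 1658 mJ

1660 mJ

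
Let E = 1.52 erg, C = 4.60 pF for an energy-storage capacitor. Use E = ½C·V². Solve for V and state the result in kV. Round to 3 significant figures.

0.257 kV

Rearranging E = ½C·V² for V: V = √(2E/C).
E = 1.52 erg = 1.520×10^-7 J; C = 4.60 pF = 4.600×10^-12 F.
V = 257.1 V  (the unit combination reduces to kg·m²/(A·s³) = V)
257.1 V × (1 kV / 1000 V) = 0.2571 kV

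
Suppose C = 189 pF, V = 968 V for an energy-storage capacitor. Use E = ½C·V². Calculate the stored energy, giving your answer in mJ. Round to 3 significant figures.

0.0885 mJ

Directly: E = ½CV².
C = 189 pF = 1.890×10^-10 F; V = 968 V.
E = 8.855×10^-5 J
8.855×10^-5 J × (1 mJ / 0.001000 J) = 0.08855 mJ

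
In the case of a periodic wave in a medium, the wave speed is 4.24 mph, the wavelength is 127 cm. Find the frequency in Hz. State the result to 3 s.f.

Solving v = f·λ for f: f = v/λ.
v = 4.24 mph = 1.895 m/s; λ = 127 cm = 1.270 m.
f = 1.492 Hz

1.49 Hz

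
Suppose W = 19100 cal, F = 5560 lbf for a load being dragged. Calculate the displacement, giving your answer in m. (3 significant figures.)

3.23 m

Rearranging W = F·d for d: d = W/F.
W = 19100 cal = 79914 J; F = 5560 lbf = 24732 N.
d = 3.231 m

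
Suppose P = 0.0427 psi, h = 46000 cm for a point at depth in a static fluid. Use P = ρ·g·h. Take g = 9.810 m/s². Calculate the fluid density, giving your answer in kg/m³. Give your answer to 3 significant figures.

0.0652 kg/m³

Rearranging P = ρ·g·h for ρ: ρ = P/(g·h).
P = 0.0427 psi = 294.4 Pa; h = 46000 cm = 460.0 m; g = 9.810 m/s².
ρ = 0.06524 kg/m³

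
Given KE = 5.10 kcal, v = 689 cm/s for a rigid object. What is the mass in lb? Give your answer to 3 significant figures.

Rearranging: m = 2·KE/v².
KE = 5.10 kcal = 21338 J; v = 689 cm/s = 6.890 m/s.
m = 899.0 kg
899.0 kg × (1 lb / 0.4536 kg) = 1982 lb

1980 lb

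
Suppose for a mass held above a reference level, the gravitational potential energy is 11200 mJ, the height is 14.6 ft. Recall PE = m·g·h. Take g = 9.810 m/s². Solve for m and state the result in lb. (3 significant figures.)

0.566 lb

Solving PE = m·g·h for m: m = PE/(g·h).
PE = 11200 mJ = 11.20 J; h = 14.6 ft = 4.450 m; g = 9.810 m/s².
m = 0.2566 kg
0.2566 kg × (1 lb / 0.4536 kg) = 0.5656 lb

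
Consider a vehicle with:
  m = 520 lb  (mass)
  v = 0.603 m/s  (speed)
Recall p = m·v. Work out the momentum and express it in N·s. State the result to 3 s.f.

p is given directly by: p = mv.
m = 520 lb = 235.9 kg; v = 0.603 m/s.
p = 142.2 kg·m/s
Since 1 N·s = 1 kg·m/s, 142.2 N·s.

142 N·s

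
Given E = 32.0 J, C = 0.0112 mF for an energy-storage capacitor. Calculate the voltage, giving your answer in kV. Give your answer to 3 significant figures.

Solving E = ½C·V² for V: V = √(2E/C).
E = 32.0 J; C = 0.0112 mF = 1.120×10^-5 F.
V = 2390 V  (the unit combination reduces to kg·m²/(A·s³) = V)
2390 V × (1 kV / 1000 V) = 2.390 kV

2.39 kV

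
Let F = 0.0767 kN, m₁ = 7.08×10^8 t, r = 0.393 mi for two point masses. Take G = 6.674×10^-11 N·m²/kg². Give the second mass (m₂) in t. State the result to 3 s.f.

649 t

From Newton's law of gravitation: m₂ = F·r²/(G·m₁).
F = 0.0767 kN = 76.70 N; m₁ = 7.08×10^8 t = 7.080×10^11 kg; r = 0.393 mi = 632.5 m; G = 6.674×10^-11 N·m²/kg².
m₂ = 6.493×10^5 kg
6.493×10^5 kg × (1 t / 1000 kg) = 649.3 t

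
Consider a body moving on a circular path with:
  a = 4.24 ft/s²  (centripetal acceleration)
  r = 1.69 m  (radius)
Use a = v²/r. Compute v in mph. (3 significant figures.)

Rearranging: v = √(a·r).
a = 4.24 ft/s² = 1.292 m/s²; r = 1.69 m.
v = 1.478 m/s
1.478 m/s × (1 mph / 0.4470 m/s) = 3.306 mph

3.31 mph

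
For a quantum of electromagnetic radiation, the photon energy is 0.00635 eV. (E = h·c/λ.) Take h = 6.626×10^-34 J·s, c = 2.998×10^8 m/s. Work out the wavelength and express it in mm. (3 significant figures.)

Rearranging: λ = hc/E.
E = 0.00635 eV = 1.017×10^-21 J; h = 6.626×10^-34 J·s; c = 2.998×10^8 m/s.
λ = 1.953×10^-4 m
1.953×10^-4 m × (1 mm / 0.001000 m) = 0.1953 mm

0.195 mm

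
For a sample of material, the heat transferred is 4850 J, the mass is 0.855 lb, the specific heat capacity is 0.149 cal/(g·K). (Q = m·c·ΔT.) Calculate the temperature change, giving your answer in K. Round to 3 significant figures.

Solving Q = m·c·ΔT for ΔT: ΔT = Q/(m·c).
Q = 4850 J; m = 0.855 lb = 0.3878 kg; c = 0.149 cal/(g·K) = 623.4 J/(kg·K).
ΔT = 20.06 K

20.1 K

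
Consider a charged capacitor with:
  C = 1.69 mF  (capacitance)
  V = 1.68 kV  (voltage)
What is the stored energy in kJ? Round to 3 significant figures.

2.38 kJ

E is given directly by: E = ½CV².
C = 1.69 mF = 0.001690 F; V = 1.68 kV = 1680 V.
E = 2385 J
2385 J × (1 kJ / 1000 J) = 2.385 kJ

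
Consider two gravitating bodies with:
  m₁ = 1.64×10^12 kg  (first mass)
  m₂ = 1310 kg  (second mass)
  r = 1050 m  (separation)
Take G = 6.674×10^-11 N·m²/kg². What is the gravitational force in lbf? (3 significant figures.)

Directly: F = Gm₁m₂/r².
m₁ = 1.64×10^12 kg; m₂ = 1310 kg; r = 1050 m; G = 6.674×10^-11 N·m²/kg².
F = 0.1301 N  (the unit combination reduces to kg·m/s² = N)
0.1301 N × (1 lbf / 4.448 N) = 0.02924 lbf

0.0292 lbf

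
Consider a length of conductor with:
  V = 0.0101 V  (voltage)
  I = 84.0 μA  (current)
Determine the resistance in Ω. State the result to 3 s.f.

120 Ω

Rearranging V = I·R for R: R = V/I.
V = 0.0101 V; I = 84.0 μA = 8.400×10^-5 A.
R = 120.2 Ω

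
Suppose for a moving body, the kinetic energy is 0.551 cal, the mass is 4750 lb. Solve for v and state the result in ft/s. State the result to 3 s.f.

Solving KE = ½mv² for v: v = √(2·KE/m).
KE = 0.551 cal = 2.305 J; m = 4750 lb = 2155 kg.
v = 0.04626 m/s
0.04626 m/s × (1 ft/s / 0.3048 m/s) = 0.1518 ft/s

0.152 ft/s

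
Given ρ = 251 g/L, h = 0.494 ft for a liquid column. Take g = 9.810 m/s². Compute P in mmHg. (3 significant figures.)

2.78 mmHg

P is given directly by: P = ρgh.
ρ = 251 g/L = 251.0 kg/m³; h = 0.494 ft = 0.1506 m; g = 9.810 m/s².
P = 370.8 Pa  (the unit combination reduces to kg/(m·s²) = Pa)
370.8 Pa × (1 mmHg / 133.3 Pa) = 2.781 mmHg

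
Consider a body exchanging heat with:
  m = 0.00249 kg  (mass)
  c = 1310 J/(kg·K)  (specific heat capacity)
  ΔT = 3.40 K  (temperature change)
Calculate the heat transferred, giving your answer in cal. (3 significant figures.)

2.65 cal

Q is given directly by: Q = mcΔT.
m = 0.00249 kg; c = 1310 J/(kg·K); ΔT = 3.40 K.
Q = 11.09 J
11.09 J × (1 cal / 4.184 J) = 2.651 cal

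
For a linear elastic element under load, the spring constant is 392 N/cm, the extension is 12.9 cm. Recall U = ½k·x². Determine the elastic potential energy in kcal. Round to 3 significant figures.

0.0780 kcal

Directly: U = ½kx².
k = 392 N/cm = 39200 N/m; x = 12.9 cm = 0.1290 m.
U = 326.2 J
326.2 J × (1 kcal / 4184 J) = 0.07795 kcal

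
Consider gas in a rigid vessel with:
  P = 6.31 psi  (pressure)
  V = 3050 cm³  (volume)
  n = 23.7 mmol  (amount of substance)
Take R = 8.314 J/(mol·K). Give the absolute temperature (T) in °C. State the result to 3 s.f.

From the ideal-gas law: T = PV/(nR).
P = 6.31 psi = 43506 Pa; V = 3050 cm³ = 0.003050 m³; n = 23.7 mmol = 0.02370 mol; R = 8.314 J/(mol·K).
T = 673.4 K
673.4 K − 273.15 = 400.3 °C

400 °C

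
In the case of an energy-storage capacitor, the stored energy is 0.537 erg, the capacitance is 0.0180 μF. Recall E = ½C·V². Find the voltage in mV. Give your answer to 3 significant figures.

2440 mV

Rearranging: V = √(2E/C).
E = 0.537 erg = 5.370×10^-8 J; C = 0.0180 μF = 1.800×10^-8 F.
V = 2.443 V  (the unit combination reduces to kg·m²/(A·s³) = V)
2.443 V × (1 mV / 0.001000 V) = 2443 mV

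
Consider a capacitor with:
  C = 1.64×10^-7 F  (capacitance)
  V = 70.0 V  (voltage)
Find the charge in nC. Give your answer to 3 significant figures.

11500 nC

Rearranging: Q = CV.
C = 1.64×10^-7 F; V = 70.0 V.
Q = 1.148×10^-5 C
1.148×10^-5 C × (1 nC / 1.000×10^-9 C) = 11480 nC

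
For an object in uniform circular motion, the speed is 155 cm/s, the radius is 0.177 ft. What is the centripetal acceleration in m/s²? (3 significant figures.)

44.5 m/s²

a is given directly by: a = v²/r.
v = 155 cm/s = 1.550 m/s; r = 0.177 ft = 0.05395 m.
a = 44.53 m/s²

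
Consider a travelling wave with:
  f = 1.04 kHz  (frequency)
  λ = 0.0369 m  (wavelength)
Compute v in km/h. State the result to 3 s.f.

v is given directly by: v = fλ.
f = 1.04 kHz = 1040 Hz; λ = 0.0369 m.
v = 38.38 m/s
38.38 m/s × (1 km/h / 0.2778 m/s) = 138.2 km/h

138 km/h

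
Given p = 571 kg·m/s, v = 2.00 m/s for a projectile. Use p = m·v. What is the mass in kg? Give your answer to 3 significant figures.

Solving p = m·v for m: m = p/v.
p = 571 kg·m/s; v = 2.00 m/s.
m = 285.5 kg

286 kg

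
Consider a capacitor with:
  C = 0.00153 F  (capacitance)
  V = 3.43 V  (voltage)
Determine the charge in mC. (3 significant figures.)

5.25 mC

Rearranging C = Q/V for Q: Q = CV.
C = 0.00153 F; V = 3.43 V.
Q = 0.005248 C  (the unit combination reduces to A·s = C)
0.005248 C × (1 mC / 0.001000 C) = 5.248 mC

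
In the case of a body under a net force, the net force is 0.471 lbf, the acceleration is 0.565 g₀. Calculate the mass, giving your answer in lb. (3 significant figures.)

From Newton's second law: m = F/a.
F = 0.471 lbf = 2.095 N; a = 0.565 g₀ = 5.541 m/s².
m = 0.3781 kg
0.3781 kg × (1 lb / 0.4536 kg) = 0.8336 lb

0.834 lb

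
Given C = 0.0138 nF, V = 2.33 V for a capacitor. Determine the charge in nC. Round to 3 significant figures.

Solving C = Q/V for Q: Q = CV.
C = 0.0138 nF = 1.380×10^-11 F; V = 2.33 V.
Q = 3.215×10^-11 C  (the unit combination reduces to A·s = C)
3.215×10^-11 C × (1 nC / 1.000×10^-9 C) = 0.03215 nC

0.0322 nC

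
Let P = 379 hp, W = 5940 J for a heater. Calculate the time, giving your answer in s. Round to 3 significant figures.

0.0210 s

Rearranging: t = W/P.
P = 379 hp = 2.826×10^5 W; W = 5940 J.
t = 0.02102 s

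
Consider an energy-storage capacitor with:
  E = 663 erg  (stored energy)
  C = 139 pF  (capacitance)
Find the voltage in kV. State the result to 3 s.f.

Rearranging E = ½C·V² for V: V = √(2E/C).
E = 663 erg = 6.630×10^-5 J; C = 139 pF = 1.390×10^-10 F.
V = 976.7 V
976.7 V × (1 kV / 1000 V) = 0.9767 kV

0.977 kV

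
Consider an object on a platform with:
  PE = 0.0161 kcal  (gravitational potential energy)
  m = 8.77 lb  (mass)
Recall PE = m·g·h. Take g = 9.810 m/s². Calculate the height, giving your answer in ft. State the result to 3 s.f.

Rearranging: h = PE/(m·g).
PE = 0.0161 kcal = 67.36 J; m = 8.77 lb = 3.978 kg; g = 9.810 m/s².
h = 1.726 m
1.726 m × (1 ft / 0.3048 m) = 5.663 ft

5.66 ft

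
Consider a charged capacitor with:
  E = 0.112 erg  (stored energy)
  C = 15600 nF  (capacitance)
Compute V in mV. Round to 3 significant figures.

Solving E = ½C·V² for V: V = √(2E/C).
E = 0.112 erg = 1.120×10^-8 J; C = 15600 nF = 1.560×10^-5 F.
V = 0.03789 V
0.03789 V × (1 mV / 0.001000 V) = 37.89 mV

37.9 mV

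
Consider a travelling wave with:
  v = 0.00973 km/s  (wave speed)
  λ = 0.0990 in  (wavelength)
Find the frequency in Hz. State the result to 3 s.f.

3870 Hz

Rearranging: f = v/λ.
v = 0.00973 km/s = 9.730 m/s; λ = 0.0990 in = 0.002515 m.
f = 3869 Hz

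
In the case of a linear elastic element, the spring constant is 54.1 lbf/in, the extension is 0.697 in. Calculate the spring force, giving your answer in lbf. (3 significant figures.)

37.7 lbf

From Hooke's law: F = kx.
k = 54.1 lbf/in = 9474 N/m; x = 0.697 in = 0.01770 m.
F = 167.7 N  (the unit combination reduces to kg·m/s² = N)
167.7 N × (1 lbf / 4.448 N) = 37.71 lbf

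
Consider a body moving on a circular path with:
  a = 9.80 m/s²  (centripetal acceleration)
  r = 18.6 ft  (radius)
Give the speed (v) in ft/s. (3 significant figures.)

24.5 ft/s

Rearranging: v = √(a·r).
a = 9.80 m/s²; r = 18.6 ft = 5.669 m.
v = 7.454 m/s
7.454 m/s × (1 ft/s / 0.3048 m/s) = 24.45 ft/s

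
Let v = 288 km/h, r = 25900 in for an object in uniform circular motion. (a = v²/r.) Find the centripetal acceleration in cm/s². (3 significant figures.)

a is given directly by: a = v²/r.
v = 288 km/h = 80.00 m/s; r = 25900 in = 657.9 m.
a = 9.729 m/s²
9.729 m/s² × (1 cm/s² / 0.01000 m/s²) = 972.9 cm/s²

973 cm/s²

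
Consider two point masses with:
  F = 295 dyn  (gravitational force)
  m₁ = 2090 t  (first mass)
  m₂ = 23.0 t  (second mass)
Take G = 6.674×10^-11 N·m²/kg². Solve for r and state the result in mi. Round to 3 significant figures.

Solving F = G·m₁·m₂/r² for r: r = √(G·m₁m₂/F).
F = 295 dyn = 0.002950 N; m₁ = 2090 t = 2.090×10^6 kg; m₂ = 23.0 t = 23000 kg; G = 6.674×10^-11 N·m²/kg².
r = 32.98 m
32.98 m × (1 mi / 1609 m) = 0.02049 mi

0.0205 mi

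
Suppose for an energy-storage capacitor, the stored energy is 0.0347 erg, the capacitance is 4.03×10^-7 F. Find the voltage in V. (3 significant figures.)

0.131 V

Rearranging: V = √(2E/C).
E = 0.0347 erg = 3.470×10^-9 J; C = 4.03×10^-7 F.
V = 0.1312 V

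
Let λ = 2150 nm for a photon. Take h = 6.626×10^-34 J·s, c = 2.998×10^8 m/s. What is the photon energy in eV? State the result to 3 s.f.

E is given directly by: E = hc/λ.
λ = 2150 nm = 2.150×10^-6 m; h = 6.626×10^-34 J·s; c = 2.998×10^8 m/s.
E = 9.239×10^-20 J
9.239×10^-20 J × (1 eV / 1.602×10^-19 J) = 0.5767 eV

0.577 eV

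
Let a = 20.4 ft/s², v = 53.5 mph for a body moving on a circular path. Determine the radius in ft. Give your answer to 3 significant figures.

302 ft

Rearranging a = v²/r for r: r = v²/a.
a = 20.4 ft/s² = 6.218 m/s²; v = 53.5 mph = 23.92 m/s.
r = 91.99 m
91.99 m × (1 ft / 0.3048 m) = 301.8 ft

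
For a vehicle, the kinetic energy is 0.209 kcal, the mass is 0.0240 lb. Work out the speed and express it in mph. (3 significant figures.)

897 mph

Rearranging: v = √(2·KE/m).
KE = 0.209 kcal = 874.5 J; m = 0.0240 lb = 0.01089 kg.
v = 400.8 m/s
400.8 m/s × (1 mph / 0.4470 m/s) = 896.6 mph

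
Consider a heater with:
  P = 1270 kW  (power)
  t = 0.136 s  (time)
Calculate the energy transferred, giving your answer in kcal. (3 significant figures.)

41.3 kcal

Solving P = W/t for W: W = P·t.
P = 1270 kW = 1.270×10^6 W; t = 0.136 s.
W = 1.727×10^5 J
1.727×10^5 J × (1 kcal / 4184 J) = 41.28 kcal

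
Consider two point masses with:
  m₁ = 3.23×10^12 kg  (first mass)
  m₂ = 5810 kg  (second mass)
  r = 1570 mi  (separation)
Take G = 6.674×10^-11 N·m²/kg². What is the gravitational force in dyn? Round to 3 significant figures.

From Newton's law of gravitation: F = Gm₁m₂/r².
m₁ = 3.23×10^12 kg; m₂ = 5810 kg; r = 1570 mi = 2.527×10^6 m; G = 6.674×10^-11 N·m²/kg².
F = 1.962×10^-7 N  (the unit combination reduces to kg·m/s² = N)
1.962×10^-7 N × (1 dyn / 1.000×10^-5 N) = 0.01962 dyn

0.0196 dyn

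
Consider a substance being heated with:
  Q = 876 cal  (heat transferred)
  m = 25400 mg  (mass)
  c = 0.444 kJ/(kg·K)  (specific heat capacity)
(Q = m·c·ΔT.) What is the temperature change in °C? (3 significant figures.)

325 °C

Rearranging: ΔT = Q/(m·c).
Q = 876 cal = 3665 J; m = 25400 mg = 0.02540 kg; c = 0.444 kJ/(kg·K) = 444.0 J/(kg·K).
ΔT = 325.0 K
Since 1 °C = 1 K, 325.0 °C.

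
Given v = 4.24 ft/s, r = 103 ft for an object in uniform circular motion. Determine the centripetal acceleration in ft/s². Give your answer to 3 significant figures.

a is given directly by: a = v²/r.
v = 4.24 ft/s = 1.292 m/s; r = 103 ft = 31.39 m.
a = 0.05320 m/s²
0.05320 m/s² × (1 ft/s² / 0.3048 m/s²) = 0.1745 ft/s²

0.175 ft/s²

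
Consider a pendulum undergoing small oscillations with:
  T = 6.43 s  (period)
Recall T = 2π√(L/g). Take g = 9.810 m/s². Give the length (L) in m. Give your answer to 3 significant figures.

10.3 m

Solving T = 2π√(L/g) for L: L = g·(T/2π)².
T = 6.43 s; g = 9.810 m/s².
L = 10.27 m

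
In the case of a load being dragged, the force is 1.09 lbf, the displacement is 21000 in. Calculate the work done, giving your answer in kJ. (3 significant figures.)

Directly: W = F·d.
F = 1.09 lbf = 4.849 N; d = 21000 in = 533.4 m.
W = 2586 J
2586 J × (1 kJ / 1000 J) = 2.586 kJ

2.59 kJ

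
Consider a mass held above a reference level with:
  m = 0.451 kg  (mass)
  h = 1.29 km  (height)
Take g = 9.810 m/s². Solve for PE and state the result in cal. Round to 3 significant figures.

PE is given directly by: PE = mgh.
m = 0.451 kg; h = 1.29 km = 1290 m; g = 9.810 m/s².
PE = 5707 J
5707 J × (1 cal / 4.184 J) = 1364 cal

1360 cal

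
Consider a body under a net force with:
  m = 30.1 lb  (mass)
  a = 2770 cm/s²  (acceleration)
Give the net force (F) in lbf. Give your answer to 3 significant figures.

85.0 lbf

F is given directly by: F = m·a.
m = 30.1 lb = 13.65 kg; a = 2770 cm/s² = 27.70 m/s².
F = 378.2 N
378.2 N × (1 lbf / 4.448 N) = 85.02 lbf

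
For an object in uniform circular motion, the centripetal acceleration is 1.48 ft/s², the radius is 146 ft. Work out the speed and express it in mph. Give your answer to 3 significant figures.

Rearranging: v = √(a·r).
a = 1.48 ft/s² = 0.4511 m/s²; r = 146 ft = 44.50 m.
v = 4.480 m/s
4.480 m/s × (1 mph / 0.4470 m/s) = 10.02 mph

10.0 mph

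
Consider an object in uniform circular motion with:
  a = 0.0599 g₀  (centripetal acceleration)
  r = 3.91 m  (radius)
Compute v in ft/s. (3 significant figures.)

4.97 ft/s

Solving a = v²/r for v: v = √(a·r).
a = 0.0599 g₀ = 0.5874 m/s²; r = 3.91 m.
v = 1.516 m/s
1.516 m/s × (1 ft/s / 0.3048 m/s) = 4.972 ft/s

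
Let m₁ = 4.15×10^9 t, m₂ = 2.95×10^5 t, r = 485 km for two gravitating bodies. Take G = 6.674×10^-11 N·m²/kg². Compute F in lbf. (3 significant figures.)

Directly: F = Gm₁m₂/r².
m₁ = 4.15×10^9 t = 4.150×10^12 kg; m₂ = 2.95×10^5 t = 2.950×10^8 kg; r = 485 km = 4.850×10^5 m; G = 6.674×10^-11 N·m²/kg².
F = 0.3474 N  (the unit combination reduces to kg·m/s² = N)
0.3474 N × (1 lbf / 4.448 N) = 0.07809 lbf

0.0781 lbf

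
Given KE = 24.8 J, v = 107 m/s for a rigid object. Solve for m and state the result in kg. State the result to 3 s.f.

0.00433 kg

Rearranging: m = 2·KE/v².
KE = 24.8 J; v = 107 m/s.
m = 0.004332 kg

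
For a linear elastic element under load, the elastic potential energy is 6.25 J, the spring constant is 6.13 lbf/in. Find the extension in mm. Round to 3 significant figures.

108 mm

Rearranging U = ½k·x² for x: x = √(2U/k).
U = 6.25 J; k = 6.13 lbf/in = 1074 N/m.
x = 0.1079 m
0.1079 m × (1 mm / 0.001000 m) = 107.9 mm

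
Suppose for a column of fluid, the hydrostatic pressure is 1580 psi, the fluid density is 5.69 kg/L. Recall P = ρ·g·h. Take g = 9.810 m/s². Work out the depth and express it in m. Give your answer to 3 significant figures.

Rearranging P = ρ·g·h for h: h = P/(ρ·g).
P = 1580 psi = 1.089×10^7 Pa; ρ = 5.69 kg/L = 5690 kg/m³; g = 9.810 m/s².
h = 195.2 m

195 m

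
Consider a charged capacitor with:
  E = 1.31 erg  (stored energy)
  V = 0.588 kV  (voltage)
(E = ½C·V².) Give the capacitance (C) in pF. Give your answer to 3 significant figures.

0.758 pF

Rearranging E = ½C·V² for C: C = 2E/V².
E = 1.31 erg = 1.310×10^-7 J; V = 0.588 kV = 588.0 V.
C = 7.578×10^-13 F
7.578×10^-13 F × (1 pF / 1.000×10^-12 F) = 0.7578 pF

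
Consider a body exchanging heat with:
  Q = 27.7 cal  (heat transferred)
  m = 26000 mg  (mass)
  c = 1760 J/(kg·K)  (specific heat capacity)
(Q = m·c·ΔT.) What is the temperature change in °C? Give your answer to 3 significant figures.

2.53 °C

Solving Q = m·c·ΔT for ΔT: ΔT = Q/(m·c).
Q = 27.7 cal = 115.9 J; m = 26000 mg = 0.02600 kg; c = 1760 J/(kg·K).
ΔT = 2.533 K
Since 1 °C = 1 K, 2.533 °C.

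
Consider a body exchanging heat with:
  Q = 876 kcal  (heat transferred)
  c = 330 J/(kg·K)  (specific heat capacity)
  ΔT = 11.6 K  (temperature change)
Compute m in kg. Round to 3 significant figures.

957 kg

Solving Q = m·c·ΔT for m: m = Q/(c·ΔT).
Q = 876 kcal = 3.665×10^6 J; c = 330 J/(kg·K); ΔT = 11.6 K.
m = 957.5 kg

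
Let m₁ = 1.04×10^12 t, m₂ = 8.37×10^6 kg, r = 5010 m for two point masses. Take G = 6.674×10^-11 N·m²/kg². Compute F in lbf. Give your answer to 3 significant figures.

5200 lbf

From Newton's law of gravitation: F = Gm₁m₂/r².
m₁ = 1.04×10^12 t = 1.040×10^15 kg; m₂ = 8.37×10^6 kg; r = 5010 m; G = 6.674×10^-11 N·m²/kg².
F = 23146 N  (the unit combination reduces to kg·m/s² = N)
23146 N × (1 lbf / 4.448 N) = 5203 lbf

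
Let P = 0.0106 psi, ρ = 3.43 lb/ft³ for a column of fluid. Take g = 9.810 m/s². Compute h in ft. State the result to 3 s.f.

Rearranging P = ρ·g·h for h: h = P/(ρ·g).
P = 0.0106 psi = 73.08 Pa; ρ = 3.43 lb/ft³ = 54.94 kg/m³; g = 9.810 m/s².
h = 0.1356 m
0.1356 m × (1 ft / 0.3048 m) = 0.4449 ft

0.445 ft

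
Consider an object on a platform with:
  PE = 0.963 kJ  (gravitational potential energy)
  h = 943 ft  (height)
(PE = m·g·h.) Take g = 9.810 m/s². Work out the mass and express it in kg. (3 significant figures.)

Rearranging PE = m·g·h for m: m = PE/(g·h).
PE = 0.963 kJ = 963.0 J; h = 943 ft = 287.4 m; g = 9.810 m/s².
m = 0.3415 kg

0.342 kg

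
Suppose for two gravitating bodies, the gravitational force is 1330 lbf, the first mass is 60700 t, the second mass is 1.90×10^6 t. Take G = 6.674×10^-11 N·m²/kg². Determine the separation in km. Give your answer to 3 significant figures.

Rearranging: r = √(G·m₁m₂/F).
F = 1330 lbf = 5916 N; m₁ = 60700 t = 6.070×10^7 kg; m₂ = 1.90×10^6 t = 1.900×10^9 kg; G = 6.674×10^-11 N·m²/kg².
r = 36.07 m
36.07 m × (1 km / 1000 m) = 0.03607 km

0.0361 km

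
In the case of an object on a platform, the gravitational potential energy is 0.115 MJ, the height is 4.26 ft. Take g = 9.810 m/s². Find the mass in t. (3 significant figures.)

9.03 t

Rearranging: m = PE/(g·h).
PE = 0.115 MJ = 1.150×10^5 J; h = 4.26 ft = 1.298 m; g = 9.810 m/s².
m = 9028 kg
9028 kg × (1 t / 1000 kg) = 9.028 t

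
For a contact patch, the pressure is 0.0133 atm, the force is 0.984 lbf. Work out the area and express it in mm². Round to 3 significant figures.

Rearranging P = F/A for A: A = F/P.
P = 0.0133 atm = 1348 Pa; F = 0.984 lbf = 4.377 N.
A = 0.003248 m²
0.003248 m² × (1 mm² / 1.000×10^-6 m²) = 3248 mm²

3250 mm²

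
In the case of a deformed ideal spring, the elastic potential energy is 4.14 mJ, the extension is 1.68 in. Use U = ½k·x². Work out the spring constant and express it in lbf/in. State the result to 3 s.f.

Rearranging: k = 2U/x².
U = 4.14 mJ = 0.004140 J; x = 1.68 in = 0.04267 m.
k = 4.547 N/m
4.547 N/m × (1 lbf/in / 175.1 N/m) = 0.02597 lbf/in

0.0260 lbf/in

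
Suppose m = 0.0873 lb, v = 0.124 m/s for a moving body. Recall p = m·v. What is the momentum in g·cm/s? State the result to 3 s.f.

Directly: p = mv.
m = 0.0873 lb = 0.03960 kg; v = 0.124 m/s.
p = 0.004910 kg·m/s
0.004910 kg·m/s × (1 g·cm/s / 1.000×10^-5 kg·m/s) = 491.0 g·cm/s

491 g·cm/s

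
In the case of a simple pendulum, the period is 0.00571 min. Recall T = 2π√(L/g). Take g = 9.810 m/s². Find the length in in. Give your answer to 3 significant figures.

1.15 in

Solving T = 2π√(L/g) for L: L = g·(T/2π)².
T = 0.00571 min = 0.3426 s; g = 9.810 m/s².
L = 0.02917 m
0.02917 m × (1 in / 0.02540 m) = 1.148 in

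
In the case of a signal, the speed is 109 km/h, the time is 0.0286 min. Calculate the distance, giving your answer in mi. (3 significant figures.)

0.0323 mi

Rearranging: d = v·t.
v = 109 km/h = 30.28 m/s; t = 0.0286 min = 1.716 s.
d = 51.96 m
51.96 m × (1 mi / 1609 m) = 0.03228 mi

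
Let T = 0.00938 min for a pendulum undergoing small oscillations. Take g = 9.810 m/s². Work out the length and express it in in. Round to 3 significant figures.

Solving T = 2π√(L/g) for L: L = g·(T/2π)².
T = 0.00938 min = 0.5628 s; g = 9.810 m/s².
L = 0.07871 m
0.07871 m × (1 in / 0.02540 m) = 3.099 in

3.10 in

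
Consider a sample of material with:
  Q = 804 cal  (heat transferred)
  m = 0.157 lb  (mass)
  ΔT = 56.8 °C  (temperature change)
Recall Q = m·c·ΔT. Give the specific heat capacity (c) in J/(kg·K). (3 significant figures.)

832 J/(kg·K)

Rearranging: c = Q/(m·ΔT).
Q = 804 cal = 3364 J; m = 0.157 lb = 0.07121 kg; ΔT = 56.8 °C = 56.80 K.
c = 831.6 J/(kg·K)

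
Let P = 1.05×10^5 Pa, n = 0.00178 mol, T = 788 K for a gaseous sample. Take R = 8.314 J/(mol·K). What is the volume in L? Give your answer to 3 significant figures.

0.111 L

From the ideal-gas law: V = nRT/P.
P = 1.05×10^5 Pa; n = 0.00178 mol; T = 788 K; R = 8.314 J/(mol·K).
V = 1.111×10^-4 m³
1.111×10^-4 m³ × (1 L / 0.001000 m³) = 0.1111 L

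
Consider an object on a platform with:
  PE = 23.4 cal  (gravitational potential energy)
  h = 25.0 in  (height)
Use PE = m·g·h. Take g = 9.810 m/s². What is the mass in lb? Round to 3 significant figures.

34.6 lb

Rearranging: m = PE/(g·h).
PE = 23.4 cal = 97.91 J; h = 25.0 in = 0.6350 m; g = 9.810 m/s².
m = 15.72 kg
15.72 kg × (1 lb / 0.4536 kg) = 34.65 lb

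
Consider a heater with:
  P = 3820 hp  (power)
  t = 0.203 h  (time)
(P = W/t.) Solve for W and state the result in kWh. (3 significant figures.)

Rearranging: W = P·t.
P = 3820 hp = 2.849×10^6 W; t = 0.203 h = 730.8 s.
W = 2.082×10^9 J
2.082×10^9 J × (1 kWh / 3.600×10^6 J) = 578.3 kWh

578 kWh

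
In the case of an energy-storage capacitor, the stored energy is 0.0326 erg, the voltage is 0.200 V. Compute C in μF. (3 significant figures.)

Rearranging: C = 2E/V².
E = 0.0326 erg = 3.260×10^-9 J; V = 0.200 V.
C = 1.630×10^-7 F
1.630×10^-7 F × (1 μF / 1.000×10^-6 F) = 0.1630 μF

0.163 μF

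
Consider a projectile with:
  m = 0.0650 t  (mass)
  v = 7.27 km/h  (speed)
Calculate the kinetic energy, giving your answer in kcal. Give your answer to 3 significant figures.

Directly: KE = ½mv².
m = 0.0650 t = 65.00 kg; v = 7.27 km/h = 2.019 m/s.
KE = 132.5 J
132.5 J × (1 kcal / 4184 J) = 0.03168 kcal

0.0317 kcal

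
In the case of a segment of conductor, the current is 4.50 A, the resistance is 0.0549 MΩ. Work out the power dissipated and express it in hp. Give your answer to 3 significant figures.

P is given directly by: P = I²R.
I = 4.50 A; R = 0.0549 MΩ = 54900 Ω.
P = 1.112×10^6 W
1.112×10^6 W × (1 hp / 745.7 W) = 1491 hp

1490 hp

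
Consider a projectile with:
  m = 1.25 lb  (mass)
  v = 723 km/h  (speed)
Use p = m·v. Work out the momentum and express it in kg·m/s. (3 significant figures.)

114 kg·m/s

Directly: p = mv.
m = 1.25 lb = 0.5670 kg; v = 723 km/h = 200.8 m/s.
p = 113.9 kg·m/s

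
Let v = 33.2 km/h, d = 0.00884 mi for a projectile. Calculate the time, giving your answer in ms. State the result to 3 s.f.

Rearranging v = d/t for t: t = d/v.
v = 33.2 km/h = 9.222 m/s; d = 0.00884 mi = 14.23 m.
t = 1.543 s
1.543 s × (1 ms / 0.001000 s) = 1543 ms

1540 ms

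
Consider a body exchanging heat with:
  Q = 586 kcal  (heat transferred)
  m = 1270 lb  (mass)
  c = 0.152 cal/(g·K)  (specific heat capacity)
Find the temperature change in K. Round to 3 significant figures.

Solving Q = m·c·ΔT for ΔT: ΔT = Q/(m·c).
Q = 586 kcal = 2.452×10^6 J; m = 1270 lb = 576.1 kg; c = 0.152 cal/(g·K) = 636.0 J/(kg·K).
ΔT = 6.692 K

6.69 K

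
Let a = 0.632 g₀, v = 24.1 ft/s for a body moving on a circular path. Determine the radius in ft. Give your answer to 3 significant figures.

Rearranging: r = v²/a.
a = 0.632 g₀ = 6.198 m/s²; v = 24.1 ft/s = 7.346 m/s.
r = 8.706 m
8.706 m × (1 ft / 0.3048 m) = 28.56 ft

28.6 ft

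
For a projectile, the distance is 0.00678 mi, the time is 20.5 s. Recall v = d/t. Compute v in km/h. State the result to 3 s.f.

1.92 km/h

v is given directly by: v = d/t.
d = 0.00678 mi = 10.91 m; t = 20.5 s.
v = 0.5323 m/s
0.5323 m/s × (1 km/h / 0.2778 m/s) = 1.916 km/h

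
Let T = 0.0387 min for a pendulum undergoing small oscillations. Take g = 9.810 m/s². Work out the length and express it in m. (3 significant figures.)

1.34 m

Rearranging: L = g·(T/2π)².
T = 0.0387 min = 2.322 s; g = 9.810 m/s².
L = 1.340 m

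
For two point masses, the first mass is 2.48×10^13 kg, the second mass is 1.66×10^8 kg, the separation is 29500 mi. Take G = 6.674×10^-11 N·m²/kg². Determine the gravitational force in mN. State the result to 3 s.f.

0.122 mN

From Newton's law of gravitation: F = Gm₁m₂/r².
m₁ = 2.48×10^13 kg; m₂ = 1.66×10^8 kg; r = 29500 mi = 4.748×10^7 m; G = 6.674×10^-11 N·m²/kg².
F = 1.219×10^-4 N
1.219×10^-4 N × (1 mN / 0.001000 N) = 0.1219 mN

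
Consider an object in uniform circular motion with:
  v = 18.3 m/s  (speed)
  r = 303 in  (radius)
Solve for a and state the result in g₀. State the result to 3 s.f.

4.44 g₀

Directly: a = v²/r.
v = 18.3 m/s; r = 303 in = 7.696 m.
a = 43.51 m/s²
43.51 m/s² × (1 g₀ / 9.807 m/s²) = 4.437 g₀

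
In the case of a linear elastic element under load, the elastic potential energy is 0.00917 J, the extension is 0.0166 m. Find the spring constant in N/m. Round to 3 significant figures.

66.6 N/m

Rearranging: k = 2U/x².
U = 0.00917 J; x = 0.0166 m.
k = 66.56 N/m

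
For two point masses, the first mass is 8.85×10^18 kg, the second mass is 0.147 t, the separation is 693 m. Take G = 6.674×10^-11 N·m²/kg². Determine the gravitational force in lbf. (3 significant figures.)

From Newton's law of gravitation: F = Gm₁m₂/r².
m₁ = 8.85×10^18 kg; m₂ = 0.147 t = 147.0 kg; r = 693 m; G = 6.674×10^-11 N·m²/kg².
F = 1.808×10^5 N  (the unit combination reduces to kg·m/s² = N)
1.808×10^5 N × (1 lbf / 4.448 N) = 40644 lbf

40600 lbf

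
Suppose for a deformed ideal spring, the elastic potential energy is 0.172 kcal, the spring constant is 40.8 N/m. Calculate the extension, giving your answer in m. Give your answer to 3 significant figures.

Rearranging U = ½k·x² for x: x = √(2U/k).
U = 0.172 kcal = 719.6 J; k = 40.8 N/m.
x = 5.939 m

5.94 m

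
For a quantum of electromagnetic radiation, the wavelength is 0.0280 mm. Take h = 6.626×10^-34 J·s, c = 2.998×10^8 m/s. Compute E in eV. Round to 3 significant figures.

E is given directly by: E = hc/λ.
λ = 0.0280 mm = 2.800×10^-5 m; h = 6.626×10^-34 J·s; c = 2.998×10^8 m/s.
E = 7.095×10^-21 J  (the unit combination reduces to kg·m²/s² = J)
7.095×10^-21 J × (1 eV / 1.602×10^-19 J) = 0.04428 eV

0.0443 eV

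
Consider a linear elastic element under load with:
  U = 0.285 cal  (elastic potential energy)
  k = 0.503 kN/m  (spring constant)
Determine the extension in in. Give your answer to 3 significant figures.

2.71 in

Solving U = ½k·x² for x: x = √(2U/k).
U = 0.285 cal = 1.192 J; k = 0.503 kN/m = 503.0 N/m.
x = 0.06886 m
0.06886 m × (1 in / 0.02540 m) = 2.711 in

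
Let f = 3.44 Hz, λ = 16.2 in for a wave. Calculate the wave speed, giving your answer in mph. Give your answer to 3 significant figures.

v is given directly by: v = fλ.
f = 3.44 Hz; λ = 16.2 in = 0.4115 m.
v = 1.415 m/s
1.415 m/s × (1 mph / 0.4470 m/s) = 3.166 mph

3.17 mph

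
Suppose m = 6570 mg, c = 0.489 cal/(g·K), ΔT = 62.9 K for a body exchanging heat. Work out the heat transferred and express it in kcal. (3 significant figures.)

0.202 kcal

Directly: Q = mcΔT.
m = 6570 mg = 0.006570 kg; c = 0.489 cal/(g·K) = 2046 J/(kg·K); ΔT = 62.9 K.
Q = 845.5 J  (the unit combination reduces to kg·m²/s² = J)
845.5 J × (1 kcal / 4184 J) = 0.2021 kcal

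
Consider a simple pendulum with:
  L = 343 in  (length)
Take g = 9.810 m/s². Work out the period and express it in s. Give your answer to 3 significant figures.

5.92 s

Directly: T = 2π√(L/g).
L = 343 in = 8.712 m; g = 9.810 m/s².
T = 5.921 s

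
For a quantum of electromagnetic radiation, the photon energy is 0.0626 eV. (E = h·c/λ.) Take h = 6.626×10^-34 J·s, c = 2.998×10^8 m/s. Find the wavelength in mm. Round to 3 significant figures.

0.0198 mm

Rearranging: λ = hc/E.
E = 0.0626 eV = 1.003×10^-20 J; h = 6.626×10^-34 J·s; c = 2.998×10^8 m/s.
λ = 1.981×10^-5 m
1.981×10^-5 m × (1 mm / 0.001000 m) = 0.01981 mm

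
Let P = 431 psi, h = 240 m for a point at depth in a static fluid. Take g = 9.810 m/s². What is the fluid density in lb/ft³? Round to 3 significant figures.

78.8 lb/ft³

Solving P = ρ·g·h for ρ: ρ = P/(g·h).
P = 431 psi = 2.972×10^6 Pa; h = 240 m; g = 9.810 m/s².
ρ = 1262 kg/m³
1262 kg/m³ × (1 lb/ft³ / 16.02 kg/m³) = 78.79 lb/ft³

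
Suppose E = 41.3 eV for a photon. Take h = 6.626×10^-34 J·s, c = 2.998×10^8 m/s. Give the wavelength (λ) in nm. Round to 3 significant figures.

Rearranging E = h·c/λ for λ: λ = hc/E.
E = 41.3 eV = 6.617×10^-18 J; h = 6.626×10^-34 J·s; c = 2.998×10^8 m/s.
λ = 3.002×10^-8 m
3.002×10^-8 m × (1 nm / 1.000×10^-9 m) = 30.02 nm

30.0 nm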